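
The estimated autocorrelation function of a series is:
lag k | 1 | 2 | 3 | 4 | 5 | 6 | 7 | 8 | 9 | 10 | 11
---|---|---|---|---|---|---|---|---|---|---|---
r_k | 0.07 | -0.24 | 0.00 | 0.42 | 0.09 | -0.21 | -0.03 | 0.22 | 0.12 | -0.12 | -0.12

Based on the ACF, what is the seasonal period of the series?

The largest autocorrelation is r_4 = 0.42, with a weaker echo at lag 8 (0.22); the remaining lags stay at or below 0.12.
The dominant spike at lag 4 indicates a seasonal period of 4.

4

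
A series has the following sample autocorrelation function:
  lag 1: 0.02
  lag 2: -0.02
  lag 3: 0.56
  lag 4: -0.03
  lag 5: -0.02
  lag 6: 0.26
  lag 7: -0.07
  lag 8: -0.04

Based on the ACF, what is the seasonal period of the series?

The largest autocorrelation is r_3 = 0.56, with a weaker echo at lag 6 (0.26); the remaining lags stay at or below 0.02.
The dominant spike at lag 3 indicates a seasonal period of 3.

3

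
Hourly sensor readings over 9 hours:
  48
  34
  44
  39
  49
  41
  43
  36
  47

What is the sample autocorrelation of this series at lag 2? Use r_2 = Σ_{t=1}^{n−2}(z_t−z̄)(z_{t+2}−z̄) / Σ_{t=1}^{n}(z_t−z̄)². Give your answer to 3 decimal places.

Mean z̄ = (48 + 34 + 44 + 39 + 49 + 41 + 43 + 36 + 47)/9 = 42.3333
Σ(z_t−z̄)(z_{t+2}−z̄) = (9.4444) + (27.7778) + (11.1111) + (4.4444) + (4.4444) + (8.4444) + (3.1111) = 68.7778
Denominator Σ(z_t−z̄)² = 224.0000
r_2 = 68.7778 / 224.0000 = 0.307

0.307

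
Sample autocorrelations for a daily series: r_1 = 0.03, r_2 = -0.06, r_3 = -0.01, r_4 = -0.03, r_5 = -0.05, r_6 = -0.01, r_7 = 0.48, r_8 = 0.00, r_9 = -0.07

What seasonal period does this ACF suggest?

The largest autocorrelation is r_7 = 0.48; the remaining lags stay at or below 0.03.
The dominant spike at lag 7 indicates a seasonal period of 7.

7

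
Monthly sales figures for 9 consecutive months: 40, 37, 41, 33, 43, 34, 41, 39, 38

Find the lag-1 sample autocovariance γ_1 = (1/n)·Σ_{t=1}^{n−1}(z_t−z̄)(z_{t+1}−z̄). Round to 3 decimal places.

Mean z̄ = (40 + 37 + 41 + 33 + 43 + 34 + 41 + 39 + 38)/9 = 38.4444
Σ_{t=1}^{8}(z_t−z̄)(z_{t+1}−z̄) = -75.0864
γ_1 = -75.0864 / 9 = -8.343

-8.343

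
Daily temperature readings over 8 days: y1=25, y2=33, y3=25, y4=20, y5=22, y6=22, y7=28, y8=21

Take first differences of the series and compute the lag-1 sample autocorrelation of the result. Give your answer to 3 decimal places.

First differences Δy: 8, -8, -5, 2, 0, 6, -7
Mean of differences = -0.5714
Numerator Σ(Δy_t−Δȳ)(Δy_{t+1}−Δȳ) = -79.1837
Denominator Σ(Δy_t−Δȳ)² = 239.7143
r_1(Δy) = -79.1837 / 239.7143 = -0.330

-0.330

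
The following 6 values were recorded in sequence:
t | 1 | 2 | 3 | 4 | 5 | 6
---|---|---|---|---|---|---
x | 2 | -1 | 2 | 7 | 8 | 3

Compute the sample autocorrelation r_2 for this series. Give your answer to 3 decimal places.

Mean x̄ = (2 − 1 + 2 + 7 + 8 + 3)/6 = 3.5000
Deviations from mean: -1.5000, -4.5000, -1.5000, 3.5000, 4.5000, -0.5000
Numerator Σ_{t=1}^{4}(x_t−x̄)(x_{t+2}−x̄) = -22.0000
Denominator Σ(x_t−x̄)² = 57.5000
r_2 = -22.0000 / 57.5000 = -0.383

-0.383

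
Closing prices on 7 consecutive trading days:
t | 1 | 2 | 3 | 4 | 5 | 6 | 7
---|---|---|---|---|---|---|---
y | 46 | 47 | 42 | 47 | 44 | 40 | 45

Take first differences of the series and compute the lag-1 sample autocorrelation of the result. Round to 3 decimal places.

First differences Δy: 1, -5, 5, -3, -4, 5
Mean of differences = -0.1667
Numerator Σ(Δy_t−Δȳ)(Δy_{t+1}−Δȳ) = -54.1944
Denominator Σ(Δy_t−Δȳ)² = 100.8333
r_1(Δy) = -54.1944 / 100.8333 = -0.537

-0.537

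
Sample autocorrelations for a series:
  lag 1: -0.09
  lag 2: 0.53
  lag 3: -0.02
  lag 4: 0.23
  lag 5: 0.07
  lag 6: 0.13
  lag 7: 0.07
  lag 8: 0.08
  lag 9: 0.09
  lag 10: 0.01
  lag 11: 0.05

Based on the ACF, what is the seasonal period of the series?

2

The largest autocorrelation is r_2 = 0.53, with a weaker echo at lag 4 (0.23); the remaining lags stay at or below 0.13.
The dominant spike at lag 2 indicates a seasonal period of 2.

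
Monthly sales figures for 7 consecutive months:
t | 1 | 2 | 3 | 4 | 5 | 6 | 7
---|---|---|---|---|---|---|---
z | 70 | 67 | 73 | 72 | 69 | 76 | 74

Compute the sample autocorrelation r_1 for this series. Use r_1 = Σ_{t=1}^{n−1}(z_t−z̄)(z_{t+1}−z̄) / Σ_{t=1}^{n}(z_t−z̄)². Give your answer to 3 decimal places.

-0.008

Mean z̄ = (70 + 67 + 73 + 72 + 69 + 76 + 74)/7 = 71.5714
Deviations from mean: -1.5714, -4.5714, 1.4286, 0.4286, -2.5714, 4.4286, 2.4286
Numerator Σ_{t=1}^{6}(z_t−z̄)(z_{t+1}−z̄) = -0.4694
Denominator Σ(z_t−z̄)² = 57.7143
r_1 = -0.4694 / 57.7143 = -0.008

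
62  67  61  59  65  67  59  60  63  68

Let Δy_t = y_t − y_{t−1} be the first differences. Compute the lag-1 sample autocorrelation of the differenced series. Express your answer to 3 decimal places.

-0.109

First differences Δy: 5, -6, -2, 6, 2, -8, 1, 3, 5
Mean of differences = 0.6667
Numerator Σ(Δy_t−Δȳ)(Δy_{t+1}−Δȳ) = -21.7778
Denominator Σ(Δy_t−Δȳ)² = 200.0000
r_1(Δy) = -21.7778 / 200.0000 = -0.109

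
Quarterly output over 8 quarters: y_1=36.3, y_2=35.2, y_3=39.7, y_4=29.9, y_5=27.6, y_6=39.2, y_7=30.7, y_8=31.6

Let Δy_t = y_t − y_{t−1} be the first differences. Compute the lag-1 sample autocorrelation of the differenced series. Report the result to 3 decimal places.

-0.498

First differences Δy: -1.1, 4.5, -9.8, -2.3, 11.6, -8.5, 0.9
Mean of differences = -0.6714
Numerator Σ(Δy_t−Δȳ)(Δy_{t+1}−Δȳ) = -162.9122
Denominator Σ(Δy_t−Δȳ)² = 327.2543
r_1(Δy) = -162.9122 / 327.2543 = -0.498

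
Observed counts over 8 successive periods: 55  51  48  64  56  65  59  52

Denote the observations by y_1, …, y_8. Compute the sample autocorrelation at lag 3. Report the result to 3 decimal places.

-0.224

Mean ȳ = (55 + 51 + 48 + 64 + 56 + 65 + 59 + 52)/8 = 56.2500
Deviations from mean: -1.2500, -5.2500, -8.2500, 7.7500, -0.2500, 8.7500, 2.7500, -4.2500
Numerator Σ_{t=1}^{5}(y_t−ȳ)(y_{t+3}−ȳ) = -58.1875
Denominator Σ(y_t−ȳ)² = 259.5000
r_3 = -58.1875 / 259.5000 = -0.224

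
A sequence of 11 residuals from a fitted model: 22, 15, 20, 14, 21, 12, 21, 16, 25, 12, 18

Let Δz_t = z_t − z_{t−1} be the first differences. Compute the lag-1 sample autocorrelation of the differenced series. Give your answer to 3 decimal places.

-0.852

First differences Δz: -7, 5, -6, 7, -9, 9, -5, 9, -13, 6
Mean of differences = -0.4000
Numerator Σ(Δz_t−Δz̄)(Δz_{t+1}−Δz̄) = -537.3600
Denominator Σ(Δz_t−Δz̄)² = 630.4000
r_1(Δz) = -537.3600 / 630.4000 = -0.852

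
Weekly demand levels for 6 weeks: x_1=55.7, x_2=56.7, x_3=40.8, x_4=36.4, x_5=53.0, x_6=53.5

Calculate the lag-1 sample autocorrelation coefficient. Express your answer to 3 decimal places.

0.171

Mean x̄ = (55.7 + 56.7 + 40.8 + 36.4 + 53.0 + 53.5)/6 = 49.3500
Numerator Σ_{t=1}^{5}(x_t−x̄)(x_{t+1}−x̄) = 62.4325
Denominator Σ(x_t−x̄)² = 365.6950
r_1 = 62.4325 / 365.6950 = 0.171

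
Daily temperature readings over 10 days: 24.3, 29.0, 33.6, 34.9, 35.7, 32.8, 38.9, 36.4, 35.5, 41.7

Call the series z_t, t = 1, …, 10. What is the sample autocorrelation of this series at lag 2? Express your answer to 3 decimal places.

Mean z̄ = (24.3 + 29.0 + 33.6 + 34.9 + 35.7 + 32.8 + 38.9 + 36.4 + 35.5 + 41.7)/10 = 34.2800
Numerator Σ_{t=1}^{8}(z_t−z̄)(z_{t+2}−z̄) = 26.4192
Denominator Σ(z_t−z̄)² = 214.9160
r_2 = 26.4192 / 214.9160 = 0.123

0.123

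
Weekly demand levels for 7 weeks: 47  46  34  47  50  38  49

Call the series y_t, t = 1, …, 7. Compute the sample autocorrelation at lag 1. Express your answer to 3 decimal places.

-0.414

Mean ȳ = (47 + 46 + 34 + 47 + 50 + 38 + 49)/7 = 44.4286
Deviations from mean: 2.5714, 1.5714, -10.4286, 2.5714, 5.5714, -6.4286, 4.5714
Numerator Σ_{t=1}^{6}(y_t−ȳ)(y_{t+1}−ȳ) = -90.0408
Denominator Σ(y_t−ȳ)² = 217.7143
r_1 = -90.0408 / 217.7143 = -0.414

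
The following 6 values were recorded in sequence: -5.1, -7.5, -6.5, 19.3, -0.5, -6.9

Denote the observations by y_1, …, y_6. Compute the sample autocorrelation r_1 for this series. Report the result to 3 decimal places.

-0.075

Mean ȳ = (-5.1 − 7.5 − 6.5 + 19.3 − 0.5 − 6.9)/6 = -1.2000
Deviations from mean: -3.9000, -6.3000, -5.3000, 20.5000, 0.7000, -5.7000
Σ(y_t−ȳ)(y_{t+1}−ȳ) = (24.5700) + (33.3900) + (-108.6500) + (14.3500) + (-3.9900) = -40.3300
Denominator Σ(y_t−ȳ)² = 536.2200
r_1 = -40.3300 / 536.2200 = -0.075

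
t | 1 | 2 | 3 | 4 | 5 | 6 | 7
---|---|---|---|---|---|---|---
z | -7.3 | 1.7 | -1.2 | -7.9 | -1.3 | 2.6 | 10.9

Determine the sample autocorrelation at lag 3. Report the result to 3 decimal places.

-0.150

Mean z̄ = (-7.3 + 1.7 − 1.2 − 7.9 − 1.3 + 2.6 + 10.9)/7 = -0.3571
Deviations from mean: -6.9429, 2.0571, -0.8429, -7.5429, -0.9429, 2.9571, 11.2571
Numerator Σ_{t=1}^{4}(z_t−z̄)(z_{t+3}−z̄) = -36.9741
Denominator Σ(z_t−z̄)² = 246.3971
r_3 = -36.9741 / 246.3971 = -0.150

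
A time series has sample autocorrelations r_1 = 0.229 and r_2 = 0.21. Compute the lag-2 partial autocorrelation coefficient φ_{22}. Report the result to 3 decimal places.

φ_{22} = (r_2 − r_1²) / (1 − r_1²)
r_1² = (0.229)² = 0.052441
Numerator = 0.21 − 0.0524 = 0.1576; denominator = 1 − 0.0524 = 0.9476
φ_{22} = 0.1576 / 0.9476 = 0.166

0.166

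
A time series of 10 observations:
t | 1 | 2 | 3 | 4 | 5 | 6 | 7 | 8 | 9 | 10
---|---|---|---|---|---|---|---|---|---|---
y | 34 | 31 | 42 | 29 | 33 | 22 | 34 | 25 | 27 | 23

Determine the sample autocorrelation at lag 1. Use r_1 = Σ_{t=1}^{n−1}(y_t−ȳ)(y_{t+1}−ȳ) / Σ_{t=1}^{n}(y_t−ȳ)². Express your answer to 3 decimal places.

-0.117

Mean ȳ = (34 + 31 + 42 + 29 + 33 + 22 + 34 + 25 + 27 + 23)/10 = 30.0000
Numerator Σ_{t=1}^{9}(y_t−ȳ)(y_{t+1}−ȳ) = -39.0000
Denominator Σ(y_t−ȳ)² = 334.0000
r_1 = -39.0000 / 334.0000 = -0.117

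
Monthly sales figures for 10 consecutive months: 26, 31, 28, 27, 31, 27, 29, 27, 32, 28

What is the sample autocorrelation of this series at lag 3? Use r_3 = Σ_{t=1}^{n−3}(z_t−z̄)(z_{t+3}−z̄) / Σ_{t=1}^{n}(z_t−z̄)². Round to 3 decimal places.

Mean z̄ = (26 + 31 + 28 + 27 + 31 + 27 + 29 + 27 + 32 + 28)/10 = 28.6000
Numerator Σ_{t=1}^{7}(z_t−z̄)(z_{t+3}−z̄) = 0.7200
Denominator Σ(z_t−z̄)² = 38.4000
r_3 = 0.7200 / 38.4000 = 0.019

0.019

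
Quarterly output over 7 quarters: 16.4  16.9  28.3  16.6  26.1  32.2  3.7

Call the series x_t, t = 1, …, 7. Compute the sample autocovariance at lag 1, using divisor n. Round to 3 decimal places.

Mean x̄ = (16.4 + 16.9 + 28.3 + 16.6 + 26.1 + 32.2 + 3.7)/7 = 20.0286
Σ_{t=1}^{6}(x_t−x̄)(x_{t+1}−x̄) = -188.5451
γ_1 = -188.5451 / 7 = -26.935

-26.935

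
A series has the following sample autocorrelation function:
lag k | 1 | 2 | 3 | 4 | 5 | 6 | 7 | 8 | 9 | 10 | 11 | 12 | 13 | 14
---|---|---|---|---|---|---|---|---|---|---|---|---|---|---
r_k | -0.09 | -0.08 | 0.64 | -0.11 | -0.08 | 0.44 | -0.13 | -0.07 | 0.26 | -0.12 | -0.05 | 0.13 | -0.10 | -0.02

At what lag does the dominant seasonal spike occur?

The largest autocorrelation is r_3 = 0.64, with weaker echoes at lags 6 (0.44) and 9 (0.26); the remaining lags stay at or below 0.13.
The dominant spike at lag 3 indicates a seasonal period of 3.

3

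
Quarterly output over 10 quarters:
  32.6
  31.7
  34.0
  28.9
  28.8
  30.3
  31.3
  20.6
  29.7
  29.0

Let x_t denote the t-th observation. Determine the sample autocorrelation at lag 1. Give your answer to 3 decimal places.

Mean x̄ = (32.6 + 31.7 + 34.0 + 28.9 + 28.8 + 30.3 + 31.3 + 20.6 + 29.7 + 29.0)/10 = 29.6900
Numerator Σ_{t=1}^{9}(x_t−x̄)(x_{t+1}−x̄) = -2.4831
Denominator Σ(x_t−x̄)² = 118.5690
r_1 = -2.4831 / 118.5690 = -0.021

-0.021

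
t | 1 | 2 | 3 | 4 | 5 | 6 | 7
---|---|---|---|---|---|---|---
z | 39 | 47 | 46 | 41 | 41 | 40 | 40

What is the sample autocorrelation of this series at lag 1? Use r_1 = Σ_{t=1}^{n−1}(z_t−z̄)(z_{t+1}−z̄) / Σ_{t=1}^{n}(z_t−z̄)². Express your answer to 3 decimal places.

0.133

Mean z̄ = (39 + 47 + 46 + 41 + 41 + 40 + 40)/7 = 42.0000
Deviations from mean: -3.0000, 5.0000, 4.0000, -1.0000, -1.0000, -2.0000, -2.0000
Numerator Σ_{t=1}^{6}(z_t−z̄)(z_{t+1}−z̄) = 8.0000
Denominator Σ(z_t−z̄)² = 60.0000
r_1 = 8.0000 / 60.0000 = 0.133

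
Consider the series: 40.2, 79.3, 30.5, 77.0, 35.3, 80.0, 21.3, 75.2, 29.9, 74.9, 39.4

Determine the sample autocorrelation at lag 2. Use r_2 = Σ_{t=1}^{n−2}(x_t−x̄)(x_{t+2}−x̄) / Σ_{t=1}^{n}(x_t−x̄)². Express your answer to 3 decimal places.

Mean x̄ = (40.2 + 79.3 + 30.5 + 77.0 + 35.3 + 80.0 + 21.3 + 75.2 + 29.9 + 74.9 + 39.4)/11 = 53.0000
Numerator Σ_{t=1}^{9}(x_t−x̄)(x_{t+2}−x̄) = 4658.5500
Denominator Σ(x_t−x̄)² = 5675.9800
r_2 = 4658.5500 / 5675.9800 = 0.821

0.821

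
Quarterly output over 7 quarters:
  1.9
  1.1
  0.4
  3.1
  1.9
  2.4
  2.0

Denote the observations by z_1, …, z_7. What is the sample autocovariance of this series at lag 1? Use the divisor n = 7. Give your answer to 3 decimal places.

Mean z̄ = (1.9 + 1.1 + 0.4 + 3.1 + 1.9 + 2.4 + 2.0)/7 = 1.8286
Σ_{t=1}^{6}(z_t−z̄)(z_{t+1}−z̄) = -0.5980
γ_1 = -0.5980 / 7 = -0.085

-0.085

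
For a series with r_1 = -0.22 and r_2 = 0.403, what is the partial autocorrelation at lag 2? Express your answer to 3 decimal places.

φ_{22} = (r_2 − r_1²) / (1 − r_1²)
r_1² = (-0.22)² = 0.0484
Numerator = 0.403 − 0.0484 = 0.3546; denominator = 1 − 0.0484 = 0.9516
φ_{22} = 0.3546 / 0.9516 = 0.373

0.373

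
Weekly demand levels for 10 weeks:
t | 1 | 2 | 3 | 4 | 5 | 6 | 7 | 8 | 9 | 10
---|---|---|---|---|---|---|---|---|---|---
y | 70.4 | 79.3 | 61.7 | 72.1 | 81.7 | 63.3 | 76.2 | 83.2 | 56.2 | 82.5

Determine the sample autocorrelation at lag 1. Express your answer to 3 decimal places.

Mean ȳ = (70.4 + 79.3 + 61.7 + 72.1 + 81.7 + 63.3 + 76.2 + 83.2 + 56.2 + 82.5)/10 = 72.6600
Numerator Σ_{t=1}^{9}(y_t−ȳ)(y_{t+1}−ȳ) = -502.5976
Denominator Σ(y_t−ȳ)² = 830.3440
r_1 = -502.5976 / 830.3440 = -0.605

-0.605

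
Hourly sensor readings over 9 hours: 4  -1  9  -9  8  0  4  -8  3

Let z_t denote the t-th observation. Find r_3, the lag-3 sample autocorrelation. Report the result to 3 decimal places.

Mean z̄ = (4 − 1 + 9 − 9 + 8 + 0 + 4 − 8 + 3)/9 = 1.1111
Numerator Σ_{t=1}^{6}(z_t−z̄)(z_{t+3}−z̄) = -146.5926
Denominator Σ(z_t−z̄)² = 320.8889
r_3 = -146.5926 / 320.8889 = -0.457

-0.457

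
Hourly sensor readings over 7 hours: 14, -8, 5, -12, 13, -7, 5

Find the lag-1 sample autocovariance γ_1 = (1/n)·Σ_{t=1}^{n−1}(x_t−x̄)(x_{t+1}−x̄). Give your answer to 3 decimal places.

-69.026

Mean x̄ = (14 − 8 + 5 − 12 + 13 − 7 + 5)/7 = 1.4286
Deviations: 12.5714, -9.4286, 3.5714, -13.4286, 11.5714, -8.4286, 3.5714
Σ_{t=1}^{6}(x_t−x̄)(x_{t+1}−x̄) = -483.1837
γ_1 = -483.1837 / 7 = -69.026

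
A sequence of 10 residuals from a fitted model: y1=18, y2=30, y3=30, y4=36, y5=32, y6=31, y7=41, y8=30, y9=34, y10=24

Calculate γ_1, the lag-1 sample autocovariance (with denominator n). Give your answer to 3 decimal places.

-1.376

Mean ȳ = (18 + 30 + 30 + 36 + 32 + 31 + 41 + 30 + 34 + 24)/10 = 30.6000
Σ_{t=1}^{9}(y_t−ȳ)(y_{t+1}−ȳ) = -13.7600
γ_1 = -13.7600 / 10 = -1.376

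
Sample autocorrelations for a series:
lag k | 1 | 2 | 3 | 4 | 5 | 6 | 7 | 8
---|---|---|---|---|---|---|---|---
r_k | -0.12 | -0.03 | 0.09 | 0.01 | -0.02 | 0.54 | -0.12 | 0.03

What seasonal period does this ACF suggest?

The largest autocorrelation is r_6 = 0.54; the remaining lags stay at or below 0.09.
The dominant spike at lag 6 indicates a seasonal period of 6.

6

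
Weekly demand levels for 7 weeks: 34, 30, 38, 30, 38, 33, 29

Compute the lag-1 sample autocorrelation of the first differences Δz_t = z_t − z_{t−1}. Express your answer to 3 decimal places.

-0.728

First differences Δz: -4, 8, -8, 8, -5, -4
Mean of differences = -0.8333
Numerator Σ(Δz_t−Δz̄)(Δz_{t+1}−Δz̄) = -178.1944
Denominator Σ(Δz_t−Δz̄)² = 244.8333
r_1(Δz) = -178.1944 / 244.8333 = -0.728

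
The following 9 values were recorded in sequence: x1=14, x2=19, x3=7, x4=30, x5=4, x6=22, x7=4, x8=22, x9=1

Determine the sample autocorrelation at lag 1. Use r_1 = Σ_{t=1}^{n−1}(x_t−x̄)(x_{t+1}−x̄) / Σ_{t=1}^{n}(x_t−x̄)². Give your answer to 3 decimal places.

Mean x̄ = (14 + 19 + 7 + 30 + 4 + 22 + 4 + 22 + 1)/9 = 13.6667
Numerator Σ_{t=1}^{8}(x_t−x̄)(x_{t+1}−x̄) = -647.7778
Denominator Σ(x_t−x̄)² = 826.0000
r_1 = -647.7778 / 826.0000 = -0.784

-0.784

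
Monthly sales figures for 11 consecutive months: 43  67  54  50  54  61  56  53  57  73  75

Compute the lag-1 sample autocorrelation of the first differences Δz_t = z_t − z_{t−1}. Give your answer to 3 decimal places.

-0.207

First differences Δz: 24, -13, -4, 4, 7, -5, -3, 4, 16, 2
Mean of differences = 3.2000
Numerator Σ(Δz_t−Δz̄)(Δz_{t+1}−Δz̄) = -213.4400
Denominator Σ(Δz_t−Δz̄)² = 1033.6000
r_1(Δz) = -213.4400 / 1033.6000 = -0.207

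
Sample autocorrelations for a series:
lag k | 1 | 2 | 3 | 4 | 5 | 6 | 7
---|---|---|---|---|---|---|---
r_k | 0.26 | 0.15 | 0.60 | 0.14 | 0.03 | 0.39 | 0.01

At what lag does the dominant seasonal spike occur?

3

The largest autocorrelation is r_3 = 0.60, with a weaker echo at lag 6 (0.39); the remaining lags stay at or below 0.26. The elevated value at lag 1 (0.26), dropping to 0.15 at lag 2, reflects decaying short-term dependence rather than seasonality.
The dominant spike at lag 3 indicates a seasonal period of 3.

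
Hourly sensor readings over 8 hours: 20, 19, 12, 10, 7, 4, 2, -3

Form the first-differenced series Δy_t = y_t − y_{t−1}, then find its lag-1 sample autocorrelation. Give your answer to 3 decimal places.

First differences Δy: -1, -7, -2, -3, -3, -2, -5
Mean of differences = -3.2857
Numerator Σ(Δy_t−Δȳ)(Δy_{t+1}−Δȳ) = -14.6531
Denominator Σ(Δy_t−Δȳ)² = 25.4286
r_1(Δy) = -14.6531 / 25.4286 = -0.576

-0.576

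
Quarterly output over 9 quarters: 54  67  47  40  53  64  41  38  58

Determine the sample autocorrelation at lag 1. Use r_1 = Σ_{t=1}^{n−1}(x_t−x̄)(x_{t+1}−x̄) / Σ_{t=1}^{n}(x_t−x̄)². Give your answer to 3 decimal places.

-0.064

Mean x̄ = (54 + 67 + 47 + 40 + 53 + 64 + 41 + 38 + 58)/9 = 51.3333
Numerator Σ_{t=1}^{8}(x_t−x̄)(x_{t+1}−x̄) = -56.7778
Denominator Σ(x_t−x̄)² = 892.0000
r_1 = -56.7778 / 892.0000 = -0.064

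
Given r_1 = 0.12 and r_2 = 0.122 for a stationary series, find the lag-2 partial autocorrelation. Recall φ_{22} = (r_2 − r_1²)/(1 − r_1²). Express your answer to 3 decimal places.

0.109

φ_{22} = (r_2 − r_1²) / (1 − r_1²)
r_1² = (0.12)² = 0.0144
Numerator = 0.122 − 0.0144 = 0.1076; denominator = 1 − 0.0144 = 0.9856
φ_{22} = 0.1076 / 0.9856 = 0.109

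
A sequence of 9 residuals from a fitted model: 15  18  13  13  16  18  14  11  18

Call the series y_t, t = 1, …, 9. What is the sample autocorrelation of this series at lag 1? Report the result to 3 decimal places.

-0.223

Mean ȳ = (15 + 18 + 13 + 13 + 16 + 18 + 14 + 11 + 18)/9 = 15.1111
Numerator Σ_{t=1}^{8}(y_t−ȳ)(y_{t+1}−ȳ) = -11.7901
Denominator Σ(y_t−ȳ)² = 52.8889
r_1 = -11.7901 / 52.8889 = -0.223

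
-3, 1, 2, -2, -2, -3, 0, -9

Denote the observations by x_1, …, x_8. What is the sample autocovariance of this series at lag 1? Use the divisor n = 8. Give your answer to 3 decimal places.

Mean x̄ = (-3 + 1 + 2 − 2 − 2 − 3 + 0 − 9)/8 = -2.0000
Σ_{t=1}^{7}(x_t−x̄)(x_{t+1}−x̄) = -7.0000
γ_1 = -7.0000 / 8 = -0.875

-0.875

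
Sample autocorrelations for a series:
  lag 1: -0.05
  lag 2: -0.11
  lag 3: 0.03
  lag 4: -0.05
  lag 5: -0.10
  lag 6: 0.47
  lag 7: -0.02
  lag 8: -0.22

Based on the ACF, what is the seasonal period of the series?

The largest autocorrelation is r_6 = 0.47; the remaining lags stay at or below 0.03.
The dominant spike at lag 6 indicates a seasonal period of 6.

6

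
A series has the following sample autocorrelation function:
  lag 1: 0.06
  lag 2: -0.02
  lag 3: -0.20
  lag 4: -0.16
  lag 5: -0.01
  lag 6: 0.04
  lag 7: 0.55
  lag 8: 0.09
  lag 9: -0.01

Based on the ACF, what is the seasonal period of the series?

7

The largest autocorrelation is r_7 = 0.55; the remaining lags stay at or below 0.09.
The dominant spike at lag 7 indicates a seasonal period of 7.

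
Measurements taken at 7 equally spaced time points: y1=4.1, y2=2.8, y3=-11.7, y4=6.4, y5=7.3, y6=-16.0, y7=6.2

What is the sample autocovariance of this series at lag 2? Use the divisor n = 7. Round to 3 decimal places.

-24.625

Mean ȳ = (4.1 + 2.8 − 11.7 + 6.4 + 7.3 − 16.0 + 6.2)/7 = -0.1286
Σ_{t=1}^{5}(y_t−ȳ)(y_{t+2}−ȳ) = -172.3759
γ_2 = -172.3759 / 7 = -24.625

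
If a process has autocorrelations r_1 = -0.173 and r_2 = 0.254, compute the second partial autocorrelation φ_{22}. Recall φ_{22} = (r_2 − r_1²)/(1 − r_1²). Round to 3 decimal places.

0.231

φ_{22} = (r_2 − r_1²) / (1 − r_1²)
r_1² = (-0.173)² = 0.029929
Numerator = 0.254 − 0.0299 = 0.2241; denominator = 1 − 0.0299 = 0.9701
φ_{22} = 0.2241 / 0.9701 = 0.231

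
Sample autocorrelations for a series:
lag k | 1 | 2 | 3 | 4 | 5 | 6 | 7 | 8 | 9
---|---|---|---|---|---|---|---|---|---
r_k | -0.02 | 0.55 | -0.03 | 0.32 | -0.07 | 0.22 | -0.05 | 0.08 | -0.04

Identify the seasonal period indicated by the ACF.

2

The largest autocorrelation is r_2 = 0.55, with weaker echoes at lags 4 (0.32) and 6 (0.22); the remaining lags stay at or below 0.08.
The dominant spike at lag 2 indicates a seasonal period of 2.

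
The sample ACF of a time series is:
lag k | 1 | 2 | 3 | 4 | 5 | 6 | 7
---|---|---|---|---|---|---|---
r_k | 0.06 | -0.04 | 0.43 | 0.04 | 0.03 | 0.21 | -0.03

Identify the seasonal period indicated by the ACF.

3

The largest autocorrelation is r_3 = 0.43, with a weaker echo at lag 6 (0.21); the remaining lags stay at or below 0.06.
The dominant spike at lag 3 indicates a seasonal period of 3.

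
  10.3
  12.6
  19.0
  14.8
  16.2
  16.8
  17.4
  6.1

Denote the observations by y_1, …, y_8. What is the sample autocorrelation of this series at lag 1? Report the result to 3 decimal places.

Mean ȳ = (10.3 + 12.6 + 19.0 + 14.8 + 16.2 + 16.8 + 17.4 + 6.1)/8 = 14.1500
Deviations from mean: -3.8500, -1.5500, 4.8500, 0.6500, 2.0500, 2.6500, 3.2500, -8.0500
Numerator Σ_{t=1}^{7}(y_t−ȳ)(y_{t+1}−ȳ) = -9.1825
Denominator Σ(y_t−ȳ)² = 127.7600
r_1 = -9.1825 / 127.7600 = -0.072

-0.072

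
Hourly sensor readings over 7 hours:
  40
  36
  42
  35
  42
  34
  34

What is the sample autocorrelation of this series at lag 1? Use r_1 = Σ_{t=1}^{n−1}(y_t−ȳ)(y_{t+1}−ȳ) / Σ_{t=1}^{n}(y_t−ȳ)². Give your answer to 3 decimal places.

Mean ȳ = (40 + 36 + 42 + 35 + 42 + 34 + 34)/7 = 37.5714
Deviations from mean: 2.4286, -1.5714, 4.4286, -2.5714, 4.4286, -3.5714, -3.5714
Numerator Σ_{t=1}^{6}(y_t−ȳ)(y_{t+1}−ȳ) = -36.6122
Denominator Σ(y_t−ȳ)² = 79.7143
r_1 = -36.6122 / 79.7143 = -0.459

-0.459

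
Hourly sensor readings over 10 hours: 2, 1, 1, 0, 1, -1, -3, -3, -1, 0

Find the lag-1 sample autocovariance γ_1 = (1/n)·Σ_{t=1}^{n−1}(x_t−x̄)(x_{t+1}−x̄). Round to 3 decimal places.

Mean x̄ = (2 + 1 + 1 + 0 + 1 − 1 − 3 − 3 − 1 + 0)/10 = -0.3000
Σ_{t=1}^{9}(x_t−x̄)(x_{t+1}−x̄) = 15.4100
γ_1 = 15.4100 / 10 = 1.541

1.541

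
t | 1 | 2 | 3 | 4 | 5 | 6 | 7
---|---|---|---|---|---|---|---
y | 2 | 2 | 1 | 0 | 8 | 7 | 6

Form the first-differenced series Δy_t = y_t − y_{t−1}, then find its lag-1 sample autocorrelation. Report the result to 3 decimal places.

-0.272

First differences Δy: 0, -1, -1, 8, -1, -1
Mean of differences = 0.6667
Numerator Σ(Δy_t−Δȳ)(Δy_{t+1}−Δȳ) = -17.7778
Denominator Σ(Δy_t−Δȳ)² = 65.3333
r_1(Δy) = -17.7778 / 65.3333 = -0.272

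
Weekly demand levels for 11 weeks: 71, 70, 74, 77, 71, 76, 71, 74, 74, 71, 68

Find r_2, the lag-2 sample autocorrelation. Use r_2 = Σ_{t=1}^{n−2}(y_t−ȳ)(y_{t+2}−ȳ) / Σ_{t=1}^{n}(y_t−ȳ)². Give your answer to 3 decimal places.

-0.044

Mean ȳ = (71 + 70 + 74 + 77 + 71 + 76 + 71 + 74 + 74 + 71 + 68)/11 = 72.4545
Numerator Σ_{t=1}^{9}(y_t−ȳ)(y_{t+2}−ȳ) = -3.3223
Denominator Σ(y_t−ȳ)² = 74.7273
r_2 = -3.3223 / 74.7273 = -0.044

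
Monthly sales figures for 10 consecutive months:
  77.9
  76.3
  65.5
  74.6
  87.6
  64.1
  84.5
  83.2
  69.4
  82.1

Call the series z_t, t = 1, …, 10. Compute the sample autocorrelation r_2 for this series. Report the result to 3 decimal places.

-0.214

Mean z̄ = (77.9 + 76.3 + 65.5 + 74.6 + 87.6 + 64.1 + 84.5 + 83.2 + 69.4 + 82.1)/10 = 76.5200
Numerator Σ_{t=1}^{8}(z_t−z̄)(z_{t+2}−z̄) = -127.1308
Denominator Σ(z_t−z̄)² = 594.2360
r_2 = -127.1308 / 594.2360 = -0.214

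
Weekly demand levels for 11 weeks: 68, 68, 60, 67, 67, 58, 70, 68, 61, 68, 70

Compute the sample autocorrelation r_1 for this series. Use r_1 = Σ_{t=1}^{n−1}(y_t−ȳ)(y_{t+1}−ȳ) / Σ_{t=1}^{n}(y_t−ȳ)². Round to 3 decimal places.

-0.330

Mean ȳ = (68 + 68 + 60 + 67 + 67 + 58 + 70 + 68 + 61 + 68 + 70)/11 = 65.9091
Numerator Σ_{t=1}^{10}(y_t−ȳ)(y_{t+1}−ȳ) = -57.6446
Denominator Σ(y_t−ȳ)² = 174.9091
r_1 = -57.6446 / 174.9091 = -0.330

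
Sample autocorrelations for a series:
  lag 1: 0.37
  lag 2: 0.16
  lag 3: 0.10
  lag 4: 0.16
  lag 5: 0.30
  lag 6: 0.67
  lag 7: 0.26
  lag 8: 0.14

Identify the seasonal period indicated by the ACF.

6

The largest autocorrelation is r_6 = 0.67; the remaining lags stay at or below 0.37. The elevated value at lag 1 (0.37), dropping to 0.16 at lag 2, reflects decaying short-term dependence rather than seasonality.
The dominant spike at lag 6 indicates a seasonal period of 6.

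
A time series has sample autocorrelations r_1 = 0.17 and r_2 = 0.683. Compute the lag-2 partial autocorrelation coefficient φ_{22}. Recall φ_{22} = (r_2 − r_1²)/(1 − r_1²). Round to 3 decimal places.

φ_{22} = (r_2 − r_1²) / (1 − r_1²)
r_1² = (0.17)² = 0.0289
Numerator = 0.683 − 0.0289 = 0.6541; denominator = 1 − 0.0289 = 0.9711
φ_{22} = 0.6541 / 0.9711 = 0.674

0.674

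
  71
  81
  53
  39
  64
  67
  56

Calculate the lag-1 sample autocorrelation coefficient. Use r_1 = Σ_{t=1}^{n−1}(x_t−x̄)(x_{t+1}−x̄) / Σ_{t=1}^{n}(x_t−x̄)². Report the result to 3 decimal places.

0.124

Mean x̄ = (71 + 81 + 53 + 39 + 64 + 67 + 56)/7 = 61.5714
Deviations from mean: 9.4286, 19.4286, -8.5714, -22.5714, 2.4286, 5.4286, -5.5714
Numerator Σ_{t=1}^{6}(x_t−x̄)(x_{t+1}−x̄) = 138.2449
Denominator Σ(x_t−x̄)² = 1115.7143
r_1 = 138.2449 / 1115.7143 = 0.124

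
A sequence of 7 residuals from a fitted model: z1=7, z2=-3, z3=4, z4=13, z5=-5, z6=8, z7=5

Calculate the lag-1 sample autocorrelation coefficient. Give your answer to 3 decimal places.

Mean z̄ = (7 − 3 + 4 + 13 − 5 + 8 + 5)/7 = 4.1429
Deviations from mean: 2.8571, -7.1429, -0.1429, 8.8571, -9.1429, 3.8571, 0.8571
Numerator Σ_{t=1}^{6}(z_t−z̄)(z_{t+1}−z̄) = -133.5918
Denominator Σ(z_t−z̄)² = 236.8571
r_1 = -133.5918 / 236.8571 = -0.564

-0.564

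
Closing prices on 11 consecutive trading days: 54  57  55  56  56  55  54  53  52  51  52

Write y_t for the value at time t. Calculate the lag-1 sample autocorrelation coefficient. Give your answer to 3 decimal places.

0.670

Mean ȳ = (54 + 57 + 55 + 56 + 56 + 55 + 54 + 53 + 52 + 51 + 52)/11 = 54.0909
Numerator Σ_{t=1}^{10}(y_t−ȳ)(y_{t+1}−ȳ) = 24.7190
Denominator Σ(y_t−ȳ)² = 36.9091
r_1 = 24.7190 / 36.9091 = 0.670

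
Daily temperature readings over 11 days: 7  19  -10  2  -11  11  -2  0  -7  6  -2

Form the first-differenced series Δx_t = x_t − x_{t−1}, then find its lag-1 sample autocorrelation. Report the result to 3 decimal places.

First differences Δx: 12, -29, 12, -13, 22, -13, 2, -7, 13, -8
Mean of differences = -0.9000
Numerator Σ(Δx_t−Δx̄)(Δx_{t+1}−Δx̄) = -1671.5100
Denominator Σ(Δx_t−Δx̄)² = 2228.9000
r_1(Δx) = -1671.5100 / 2228.9000 = -0.750

-0.750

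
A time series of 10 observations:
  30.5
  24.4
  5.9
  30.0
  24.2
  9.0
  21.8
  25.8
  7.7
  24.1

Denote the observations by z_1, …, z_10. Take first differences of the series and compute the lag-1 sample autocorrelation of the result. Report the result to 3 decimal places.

-0.456

First differences Δz: -6.1, -18.5, 24.1, -5.8, -15.2, 12.8, 4.0, -18.1, 16.4
Mean of differences = -0.7111
Numerator Σ(Δz_t−Δz̄)(Δz_{t+1}−Δz̄) = -909.6012
Denominator Σ(Δz_t−Δz̄)² = 1996.8089
r_1(Δz) = -909.6012 / 1996.8089 = -0.456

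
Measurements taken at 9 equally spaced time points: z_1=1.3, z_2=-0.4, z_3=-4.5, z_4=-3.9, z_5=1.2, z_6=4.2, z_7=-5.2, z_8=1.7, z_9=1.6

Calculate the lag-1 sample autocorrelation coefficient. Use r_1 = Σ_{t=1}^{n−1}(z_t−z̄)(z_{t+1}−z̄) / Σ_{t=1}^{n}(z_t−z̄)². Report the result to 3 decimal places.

-0.138

Mean z̄ = (1.3 − 0.4 − 4.5 − 3.9 + 1.2 + 4.2 − 5.2 + 1.7 + 1.6)/9 = -0.4444
Numerator Σ_{t=1}^{8}(z_t−z̄)(z_{t+1}−z̄) = -12.0342
Denominator Σ(z_t−z̄)² = 87.1022
r_1 = -12.0342 / 87.1022 = -0.138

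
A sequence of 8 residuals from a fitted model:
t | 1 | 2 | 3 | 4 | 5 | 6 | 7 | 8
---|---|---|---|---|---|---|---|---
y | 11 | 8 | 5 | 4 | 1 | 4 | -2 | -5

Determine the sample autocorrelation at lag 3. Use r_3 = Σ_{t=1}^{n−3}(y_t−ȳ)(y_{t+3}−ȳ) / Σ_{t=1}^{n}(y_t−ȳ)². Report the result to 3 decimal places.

0.059

Mean ȳ = (11 + 8 + 5 + 4 + 1 + 4 − 2 − 5)/8 = 3.2500
Deviations from mean: 7.7500, 4.7500, 1.7500, 0.7500, -2.2500, 0.7500, -5.2500, -8.2500
Σ(y_t−ȳ)(y_{t+3}−ȳ) = (5.8125) + (-10.6875) + (1.3125) + (-3.9375) + (18.5625) = 11.0625
Denominator Σ(y_t−ȳ)² = 187.5000
r_3 = 11.0625 / 187.5000 = 0.059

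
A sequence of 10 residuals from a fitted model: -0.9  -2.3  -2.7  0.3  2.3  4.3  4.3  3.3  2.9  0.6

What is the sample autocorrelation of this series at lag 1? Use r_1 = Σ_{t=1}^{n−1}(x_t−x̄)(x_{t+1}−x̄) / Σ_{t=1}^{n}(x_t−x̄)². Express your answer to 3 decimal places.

Mean x̄ = (-0.9 − 2.3 − 2.7 + 0.3 + 2.3 + 4.3 + 4.3 + 3.3 + 2.9 + 0.6)/10 = 1.2100
Numerator Σ_{t=1}^{9}(x_t−x̄)(x_{t+1}−x̄) = 45.5719
Denominator Σ(x_t−x̄)² = 60.7690
r_1 = 45.5719 / 60.7690 = 0.750

0.750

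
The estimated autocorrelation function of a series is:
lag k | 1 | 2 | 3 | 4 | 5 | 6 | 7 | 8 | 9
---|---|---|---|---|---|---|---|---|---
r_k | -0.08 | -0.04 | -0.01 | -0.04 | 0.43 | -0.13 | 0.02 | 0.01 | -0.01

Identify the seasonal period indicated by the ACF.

5

The largest autocorrelation is r_5 = 0.43; the remaining lags stay at or below 0.02.
The dominant spike at lag 5 indicates a seasonal period of 5.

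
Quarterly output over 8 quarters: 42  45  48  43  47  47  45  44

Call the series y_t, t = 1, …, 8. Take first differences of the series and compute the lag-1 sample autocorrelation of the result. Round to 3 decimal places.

-0.380

First differences Δy: 3, 3, -5, 4, 0, -2, -1
Mean of differences = 0.2857
Numerator Σ(Δy_t−Δȳ)(Δy_{t+1}−Δȳ) = -24.0816
Denominator Σ(Δy_t−Δȳ)² = 63.4286
r_1(Δy) = -24.0816 / 63.4286 = -0.380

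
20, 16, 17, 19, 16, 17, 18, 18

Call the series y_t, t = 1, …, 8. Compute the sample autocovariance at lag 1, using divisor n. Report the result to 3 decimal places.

-0.627

Mean ȳ = (20 + 16 + 17 + 19 + 16 + 17 + 18 + 18)/8 = 17.6250
Σ_{t=1}^{7}(y_t−ȳ)(y_{t+1}−ȳ) = -5.0156
γ_1 = -5.0156 / 8 = -0.627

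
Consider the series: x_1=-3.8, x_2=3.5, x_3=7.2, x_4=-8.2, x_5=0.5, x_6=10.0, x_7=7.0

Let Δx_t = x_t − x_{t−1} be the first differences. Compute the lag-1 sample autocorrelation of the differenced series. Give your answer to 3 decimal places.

First differences Δx: 7.3, 3.7, -15.4, 8.7, 9.5, -3.0
Mean of differences = 1.8000
Numerator Σ(Δx_t−Δx̄)(Δx_{t+1}−Δx̄) = -124.7400
Denominator Σ(Δx_t−Δx̄)² = 459.6400
r_1(Δx) = -124.7400 / 459.6400 = -0.271

-0.271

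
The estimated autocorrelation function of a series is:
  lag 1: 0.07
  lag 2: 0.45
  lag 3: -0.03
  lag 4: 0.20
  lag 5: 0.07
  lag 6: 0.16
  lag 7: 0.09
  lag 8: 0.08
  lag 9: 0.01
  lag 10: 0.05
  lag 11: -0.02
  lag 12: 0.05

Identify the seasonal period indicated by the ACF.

The largest autocorrelation is r_2 = 0.45, with weaker echoes at lags 4 (0.20) and 6 (0.16); the remaining lags stay at or below 0.09.
The dominant spike at lag 2 indicates a seasonal period of 2.

2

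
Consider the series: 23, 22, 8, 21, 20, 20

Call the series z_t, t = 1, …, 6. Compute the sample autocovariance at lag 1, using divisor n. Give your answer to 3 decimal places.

Mean z̄ = (23 + 22 + 8 + 21 + 20 + 20)/6 = 19.0000
Σ_{t=1}^{5}(z_t−z̄)(z_{t+1}−z̄) = -40.0000
γ_1 = -40.0000 / 6 = -6.667

-6.667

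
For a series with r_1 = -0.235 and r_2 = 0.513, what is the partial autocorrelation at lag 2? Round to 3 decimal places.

φ_{22} = (r_2 − r_1²) / (1 − r_1²)
r_1² = (-0.235)² = 0.055225
Numerator = 0.513 − 0.0552 = 0.4578; denominator = 1 − 0.0552 = 0.9448
φ_{22} = 0.4578 / 0.9448 = 0.485

0.485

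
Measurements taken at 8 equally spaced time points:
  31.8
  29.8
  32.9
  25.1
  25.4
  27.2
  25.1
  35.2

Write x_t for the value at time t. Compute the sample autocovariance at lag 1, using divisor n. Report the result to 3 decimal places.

-0.745

Mean x̄ = (31.8 + 29.8 + 32.9 + 25.1 + 25.4 + 27.2 + 25.1 + 35.2)/8 = 29.0625
Σ_{t=1}^{7}(x_t−x̄)(x_{t+1}−x̄) = -5.9627
γ_1 = -5.9627 / 8 = -0.745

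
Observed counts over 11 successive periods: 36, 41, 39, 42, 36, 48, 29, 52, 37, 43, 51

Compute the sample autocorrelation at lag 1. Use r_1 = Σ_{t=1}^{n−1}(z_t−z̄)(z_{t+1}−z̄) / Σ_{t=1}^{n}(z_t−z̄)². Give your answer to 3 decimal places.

Mean z̄ = (36 + 41 + 39 + 42 + 36 + 48 + 29 + 52 + 37 + 43 + 51)/11 = 41.2727
Numerator Σ_{t=1}^{10}(z_t−z̄)(z_{t+1}−z̄) = -289.5289
Denominator Σ(z_t−z̄)² = 488.1818
r_1 = -289.5289 / 488.1818 = -0.593

-0.593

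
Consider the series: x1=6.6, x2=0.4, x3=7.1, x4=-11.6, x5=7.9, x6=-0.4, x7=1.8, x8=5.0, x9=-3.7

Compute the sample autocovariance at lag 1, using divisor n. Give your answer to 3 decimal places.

-22.096

Mean x̄ = (6.6 + 0.4 + 7.1 − 11.6 + 7.9 − 0.4 + 1.8 + 5.0 − 3.7)/9 = 1.4556
Σ_{t=1}^{8}(x_t−x̄)(x_{t+1}−x̄) = -198.8653
γ_1 = -198.8653 / 9 = -22.096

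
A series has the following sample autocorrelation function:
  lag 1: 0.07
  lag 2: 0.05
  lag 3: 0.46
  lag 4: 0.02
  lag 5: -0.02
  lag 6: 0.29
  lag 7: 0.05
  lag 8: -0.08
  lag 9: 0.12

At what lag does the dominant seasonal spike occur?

The largest autocorrelation is r_3 = 0.46, with a weaker echo at lag 6 (0.29); the remaining lags stay at or below 0.12.
The dominant spike at lag 3 indicates a seasonal period of 3.

3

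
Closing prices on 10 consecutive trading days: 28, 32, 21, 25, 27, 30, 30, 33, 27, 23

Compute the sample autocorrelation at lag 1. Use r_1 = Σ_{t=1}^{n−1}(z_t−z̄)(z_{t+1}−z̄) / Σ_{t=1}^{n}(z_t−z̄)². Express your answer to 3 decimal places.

Mean z̄ = (28 + 32 + 21 + 25 + 27 + 30 + 30 + 33 + 27 + 23)/10 = 27.6000
Numerator Σ_{t=1}^{9}(z_t−z̄)(z_{t+1}−z̄) = 8.2400
Denominator Σ(z_t−z̄)² = 132.4000
r_1 = 8.2400 / 132.4000 = 0.062

0.062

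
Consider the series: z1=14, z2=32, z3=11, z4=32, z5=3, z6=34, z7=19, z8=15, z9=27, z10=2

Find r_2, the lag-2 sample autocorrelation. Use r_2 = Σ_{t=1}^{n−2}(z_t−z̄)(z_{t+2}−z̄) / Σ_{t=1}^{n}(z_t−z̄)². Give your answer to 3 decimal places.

0.423

Mean z̄ = (14 + 32 + 11 + 32 + 3 + 34 + 19 + 15 + 27 + 2)/10 = 18.9000
Numerator Σ_{t=1}^{8}(z_t−z̄)(z_{t+2}−z̄) = 539.9800
Denominator Σ(z_t−z̄)² = 1276.9000
r_2 = 539.9800 / 1276.9000 = 0.423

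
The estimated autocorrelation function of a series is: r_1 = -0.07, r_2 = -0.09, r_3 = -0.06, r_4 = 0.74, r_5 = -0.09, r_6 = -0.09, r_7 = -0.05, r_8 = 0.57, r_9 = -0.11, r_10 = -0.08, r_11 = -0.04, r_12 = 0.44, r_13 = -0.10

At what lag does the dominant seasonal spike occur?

4

The largest autocorrelation is r_4 = 0.74, with weaker echoes at lags 8 (0.57) and 12 (0.44); the remaining lags stay at or below -0.04.
The dominant spike at lag 4 indicates a seasonal period of 4.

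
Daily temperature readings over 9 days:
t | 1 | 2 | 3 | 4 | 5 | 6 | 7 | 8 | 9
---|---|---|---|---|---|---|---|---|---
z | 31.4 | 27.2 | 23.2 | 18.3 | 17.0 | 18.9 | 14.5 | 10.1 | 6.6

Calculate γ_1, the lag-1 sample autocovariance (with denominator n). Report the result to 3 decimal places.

Mean z̄ = (31.4 + 27.2 + 23.2 + 18.3 + 17.0 + 18.9 + 14.5 + 10.1 + 6.6)/9 = 18.5778
Σ_{t=1}^{8}(z_t−z̄)(z_{t+1}−z̄) = 283.8573
γ_1 = 283.8573 / 9 = 31.540

31.540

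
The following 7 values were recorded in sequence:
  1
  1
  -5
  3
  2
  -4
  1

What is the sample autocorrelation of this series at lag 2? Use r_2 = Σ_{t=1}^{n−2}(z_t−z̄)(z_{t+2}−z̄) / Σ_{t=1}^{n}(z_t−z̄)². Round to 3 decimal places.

-0.388

Mean z̄ = (1 + 1 − 5 + 3 + 2 − 4 + 1)/7 = -0.1429
Deviations from mean: 1.1429, 1.1429, -4.8571, 3.1429, 2.1429, -3.8571, 1.1429
Numerator Σ_{t=1}^{5}(z_t−z̄)(z_{t+2}−z̄) = -22.0408
Denominator Σ(z_t−z̄)² = 56.8571
r_2 = -22.0408 / 56.8571 = -0.388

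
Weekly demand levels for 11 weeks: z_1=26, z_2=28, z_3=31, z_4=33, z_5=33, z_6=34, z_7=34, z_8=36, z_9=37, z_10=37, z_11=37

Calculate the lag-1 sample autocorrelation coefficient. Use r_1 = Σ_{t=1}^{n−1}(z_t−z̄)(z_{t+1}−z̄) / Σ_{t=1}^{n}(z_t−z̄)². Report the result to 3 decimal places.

Mean z̄ = (26 + 28 + 31 + 33 + 33 + 34 + 34 + 36 + 37 + 37 + 37)/11 = 33.2727
Numerator Σ_{t=1}^{10}(z_t−z̄)(z_{t+1}−z̄) = 91.2893
Denominator Σ(z_t−z̄)² = 136.1818
r_1 = 91.2893 / 136.1818 = 0.670

0.670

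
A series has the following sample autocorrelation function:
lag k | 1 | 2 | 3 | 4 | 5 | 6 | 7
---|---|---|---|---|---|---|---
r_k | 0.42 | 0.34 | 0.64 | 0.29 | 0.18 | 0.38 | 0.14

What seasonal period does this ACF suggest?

3

The largest autocorrelation is r_3 = 0.64; the remaining lags stay at or below 0.42. The elevated value at lag 1 (0.42), dropping to 0.34 at lag 2, reflects decaying short-term dependence rather than seasonality.
The dominant spike at lag 3 indicates a seasonal period of 3.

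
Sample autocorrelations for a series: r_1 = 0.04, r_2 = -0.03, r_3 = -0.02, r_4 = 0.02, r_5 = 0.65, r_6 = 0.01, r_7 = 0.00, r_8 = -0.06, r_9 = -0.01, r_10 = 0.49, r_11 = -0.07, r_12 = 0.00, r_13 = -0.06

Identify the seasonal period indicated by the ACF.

The largest autocorrelation is r_5 = 0.65, with a weaker echo at lag 10 (0.49); the remaining lags stay at or below 0.04.
The dominant spike at lag 5 indicates a seasonal period of 5.

5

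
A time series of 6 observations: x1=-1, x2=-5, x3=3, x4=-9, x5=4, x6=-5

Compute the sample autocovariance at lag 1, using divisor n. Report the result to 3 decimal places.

Mean x̄ = (-1 − 5 + 3 − 9 + 4 − 5)/6 = -2.1667
Deviations: 1.1667, -2.8333, 5.1667, -6.8333, 6.1667, -2.8333
Σ_{t=1}^{5}(x_t−x̄)(x_{t+1}−x̄) = -112.8611
γ_1 = -112.8611 / 6 = -18.810

-18.810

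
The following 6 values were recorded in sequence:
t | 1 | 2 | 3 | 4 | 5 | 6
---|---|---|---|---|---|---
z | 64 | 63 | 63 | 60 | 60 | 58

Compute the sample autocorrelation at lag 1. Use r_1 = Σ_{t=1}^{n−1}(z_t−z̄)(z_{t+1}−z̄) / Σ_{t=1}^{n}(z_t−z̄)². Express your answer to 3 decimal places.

Mean z̄ = (64 + 63 + 63 + 60 + 60 + 58)/6 = 61.3333
Deviations from mean: 2.6667, 1.6667, 1.6667, -1.3333, -1.3333, -3.3333
Numerator Σ_{t=1}^{5}(z_t−z̄)(z_{t+1}−z̄) = 11.2222
Denominator Σ(z_t−z̄)² = 27.3333
r_1 = 11.2222 / 27.3333 = 0.411

0.411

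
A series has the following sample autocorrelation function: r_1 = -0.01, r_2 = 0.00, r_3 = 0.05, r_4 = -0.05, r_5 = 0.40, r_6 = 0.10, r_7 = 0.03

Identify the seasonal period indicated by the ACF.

The largest autocorrelation is r_5 = 0.40; the remaining lags stay at or below 0.10.
The dominant spike at lag 5 indicates a seasonal period of 5.

5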